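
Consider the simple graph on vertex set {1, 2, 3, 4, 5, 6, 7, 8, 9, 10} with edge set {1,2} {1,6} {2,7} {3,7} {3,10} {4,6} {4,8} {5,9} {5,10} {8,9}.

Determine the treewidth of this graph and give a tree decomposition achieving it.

Treewidth 2.
One optimal decomposition is:
Bags: B1 = {5, 9, 10}  B2 = {8, 9, 10}  B3 = {4, 8, 10}  B4 = {4, 6, 10}  B5 = {1, 6, 10}  B6 = {1, 2, 10}  B7 = {2, 7, 10}  B8 = {3, 7, 10}
Tree: B1–B2, B2–B3, B3–B4, B4–B5, B5–B6, B6–B7, B7–B8

The largest bag has 3 vertices, giving width 2; this decomposition certifies tw(G) ≤ 2. The edges 10–5–9–8–4–6–1–2–7–3–10 form a cycle, so G is not a tree and its treewidth is at least 2. Therefore the treewidth is 2.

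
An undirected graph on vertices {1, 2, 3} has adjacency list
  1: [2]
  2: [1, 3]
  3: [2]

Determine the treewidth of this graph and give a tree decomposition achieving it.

Every bag has size at most 2, so the width is 2 − 1 = 1 and tw(G) ≤ 1. Since G has at least one edge (e.g. 3–2), it is not an edgeless graph, so tw(G) ≥ 1. The upper and lower bounds meet at 1, so that is the treewidth.

Treewidth 1.
One such decomposition:
Bags: B1 = {2, 3}  B2 = {1, 2}
Tree: B1–B2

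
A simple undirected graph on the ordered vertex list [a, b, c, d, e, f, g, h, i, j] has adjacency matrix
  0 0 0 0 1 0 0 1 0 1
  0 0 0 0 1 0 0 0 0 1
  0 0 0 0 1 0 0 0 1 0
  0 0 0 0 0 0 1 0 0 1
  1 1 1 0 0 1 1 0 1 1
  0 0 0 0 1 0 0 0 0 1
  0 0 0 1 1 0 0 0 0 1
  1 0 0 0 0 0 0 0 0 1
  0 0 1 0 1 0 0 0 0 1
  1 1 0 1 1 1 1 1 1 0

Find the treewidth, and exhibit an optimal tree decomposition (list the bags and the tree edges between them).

Treewidth 2.
One such decomposition:
Bags: B1 = {b, e, j}  B2 = {e, g, j}  B3 = {e, i, j}  B4 = {e, f, j}  B5 = {d, g, j}  B6 = {a, e, j}  B7 = {c, e, i}  B8 = {a, h, j}
Tree: B1–B2, B2–B3, B2–B4, B2–B5, B2–B6, B3–B7, B6–B8

Every bag has size at most 3, so the width is 3 − 1 = 2 and tw(G) ≤ 2. On the other hand G contains the 3-clique {d, g, j}. A clique must lie in a single bag of any decomposition, so no decomposition can have width below 2. Hence tw(G) = 2 exactly.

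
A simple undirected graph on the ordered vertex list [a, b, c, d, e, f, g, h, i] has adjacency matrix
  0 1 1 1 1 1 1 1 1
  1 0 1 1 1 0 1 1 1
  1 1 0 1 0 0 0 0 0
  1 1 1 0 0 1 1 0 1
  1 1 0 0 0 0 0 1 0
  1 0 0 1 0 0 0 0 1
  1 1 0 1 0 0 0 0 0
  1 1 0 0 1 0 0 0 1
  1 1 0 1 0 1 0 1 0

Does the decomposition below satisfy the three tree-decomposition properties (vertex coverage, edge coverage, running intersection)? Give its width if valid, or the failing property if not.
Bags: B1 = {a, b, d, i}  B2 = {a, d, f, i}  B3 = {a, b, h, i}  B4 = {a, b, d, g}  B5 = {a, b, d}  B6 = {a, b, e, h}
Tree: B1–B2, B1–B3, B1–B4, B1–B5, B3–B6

No — vertex c appears in no bag.

A tree decomposition must satisfy three properties: every vertex lies in some bag; for every edge, both endpoints lie together in some bag; and for every vertex, the bags containing it form a connected subtree. Here vertex c appears in no bag, so the decomposition is invalid.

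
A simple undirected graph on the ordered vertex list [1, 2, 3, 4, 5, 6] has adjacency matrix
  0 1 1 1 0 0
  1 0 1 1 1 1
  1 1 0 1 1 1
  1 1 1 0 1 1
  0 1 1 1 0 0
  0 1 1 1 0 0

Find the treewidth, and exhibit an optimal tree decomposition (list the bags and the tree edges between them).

Each bag holds 4 vertices, so the decomposition has width 3, which upper-bounds the treewidth. On the other hand G contains the 4-clique {1, 2, 3, 4}. A clique must lie in a single bag of any decomposition, so no decomposition can have width below 3. The upper and lower bounds meet at 3, so that is the treewidth.

Treewidth 3.
One optimal decomposition is:
Bags: B1 = {2, 3, 4, 5}  B2 = {2, 3, 4, 6}  B3 = {1, 2, 3, 4}
Tree: B1–B2, B1–B3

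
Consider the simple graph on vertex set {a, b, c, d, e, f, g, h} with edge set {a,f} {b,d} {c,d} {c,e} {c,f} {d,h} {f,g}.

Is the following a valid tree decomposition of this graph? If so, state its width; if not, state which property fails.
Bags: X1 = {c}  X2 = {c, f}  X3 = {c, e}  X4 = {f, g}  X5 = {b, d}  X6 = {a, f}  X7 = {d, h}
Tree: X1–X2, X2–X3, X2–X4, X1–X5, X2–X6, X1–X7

No — edge (d,c) lies in no bag.

A tree decomposition must satisfy three properties: every vertex lies in some bag; for every edge, both endpoints lie together in some bag; and for every vertex, the bags containing it form a connected subtree. Here edge (d,c) lies in no bag, so the decomposition is invalid.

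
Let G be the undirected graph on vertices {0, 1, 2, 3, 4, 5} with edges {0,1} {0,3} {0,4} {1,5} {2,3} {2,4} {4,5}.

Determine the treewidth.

2

A width-2 tree decomposition is:
Bags: B1 = {2, 3, 4}  B2 = {0, 3, 4}  B3 = {0, 4, 5}  B4 = {0, 1, 5}
Tree: B1–B2, B2–B3, B3–B4
Each bag holds 3 vertices, so the decomposition has width 2, which upper-bounds the treewidth. Since 2–3–0–4–2 is a cycle in G, G is not acyclic. Forests are exactly the graphs of treewidth ≤ 1, so tw(G) ≥ 2. Therefore the treewidth is 2.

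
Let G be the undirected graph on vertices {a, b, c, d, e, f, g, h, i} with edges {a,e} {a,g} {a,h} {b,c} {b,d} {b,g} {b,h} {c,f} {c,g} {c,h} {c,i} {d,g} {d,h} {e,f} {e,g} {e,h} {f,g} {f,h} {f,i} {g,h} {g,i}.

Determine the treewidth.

A width-3 tree decomposition is:
Bags: B1 = {c, f, g, h}  B2 = {b, c, g, h}  B3 = {e, f, g, h}  B4 = {c, f, g, i}  B5 = {b, d, g, h}  B6 = {a, e, g, h}
Tree: B1–B2, B1–B3, B1–B4, B2–B5, B3–B6
Every bag has size at most 4, so the width is 4 − 1 = 3 and tw(G) ≤ 3. Conversely, {b, d, g, h} is a clique of size 4, and the vertices of any clique must share a bag in every tree decomposition; so some bag has ≥ 4 vertices and tw(G) ≥ 3. Hence tw(G) = 3 exactly.

3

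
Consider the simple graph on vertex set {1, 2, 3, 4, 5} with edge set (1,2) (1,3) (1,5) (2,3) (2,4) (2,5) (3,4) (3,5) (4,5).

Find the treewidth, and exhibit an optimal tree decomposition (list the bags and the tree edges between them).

Every bag has size at most 4, so the width is 4 − 1 = 3 and tw(G) ≤ 3. On the other hand G contains the 4-clique {1, 2, 3, 5}. A clique must lie in a single bag of any decomposition, so no decomposition can have width below 3. Combining the bounds, tw(G) = 3.

Treewidth 3.
One such decomposition:
Bags: B1 = {1, 2, 3, 5}  B2 = {2, 3, 4, 5}
Tree: B1–B2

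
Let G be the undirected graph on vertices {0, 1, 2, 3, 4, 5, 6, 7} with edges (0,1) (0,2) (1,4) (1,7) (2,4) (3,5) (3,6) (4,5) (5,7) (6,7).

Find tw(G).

2

A width-2 tree decomposition is:
Bags: B1 = {3, 6, 7}  B2 = {3, 5, 7}  B3 = {1, 5, 7}  B4 = {1, 4, 5}  B5 = {0, 1, 4}  B6 = {0, 2, 4}
Tree: B1–B2, B2–B3, B3–B4, B4–B5, B5–B6
Every bag has size at most 3, so the width is 3 − 1 = 2 and tw(G) ≤ 2. Since 6–3–5–7–6 is a cycle in G, G is not acyclic. Forests are exactly the graphs of treewidth ≤ 1, so tw(G) ≥ 2. Therefore the treewidth is 2.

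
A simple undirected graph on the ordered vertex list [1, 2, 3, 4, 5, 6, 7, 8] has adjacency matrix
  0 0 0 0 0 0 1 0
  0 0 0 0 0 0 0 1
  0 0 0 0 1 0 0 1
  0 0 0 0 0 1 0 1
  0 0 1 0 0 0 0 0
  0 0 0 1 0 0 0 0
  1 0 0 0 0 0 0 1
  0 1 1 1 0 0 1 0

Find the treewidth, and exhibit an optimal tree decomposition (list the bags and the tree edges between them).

Treewidth 1.
One such decomposition:
Bags: B1 = {2, 8}  B2 = {7, 8}  B3 = {4, 8}  B4 = {4, 6}  B5 = {3, 8}  B6 = {3, 5}  B7 = {1, 7}
Tree: B1–B2, B2–B3, B3–B4, B3–B5, B5–B6, B2–B7

Every bag has size at most 2, so the width is 2 − 1 = 1 and tw(G) ≤ 1. Since G has at least one edge (e.g. 8–2), it is not an edgeless graph, so tw(G) ≥ 1. Combining the bounds, tw(G) = 1.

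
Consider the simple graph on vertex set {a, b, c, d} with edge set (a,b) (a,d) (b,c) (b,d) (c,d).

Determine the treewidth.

2

A width-2 tree decomposition is:
Bags: B1 = {a, b, d}  B2 = {b, c, d}
Tree: B1–B2
The largest bag has 3 vertices, giving width 2; this decomposition certifies tw(G) ≤ 2. Conversely, {b, c, d} is a clique of size 3, and the vertices of any clique must share a bag in every tree decomposition; so some bag has ≥ 3 vertices and tw(G) ≥ 2. Therefore the treewidth is 2.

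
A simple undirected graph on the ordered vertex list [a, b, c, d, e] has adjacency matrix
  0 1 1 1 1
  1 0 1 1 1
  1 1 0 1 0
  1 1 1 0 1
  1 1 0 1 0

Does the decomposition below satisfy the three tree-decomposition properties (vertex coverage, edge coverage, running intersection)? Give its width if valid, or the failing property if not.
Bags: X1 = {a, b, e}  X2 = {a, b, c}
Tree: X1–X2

A tree decomposition must satisfy three properties: every vertex lies in some bag; for every edge, both endpoints lie together in some bag; and for every vertex, the bags containing it form a connected subtree. Here vertex d appears in no bag, so the decomposition is invalid.

No — vertex d appears in no bag.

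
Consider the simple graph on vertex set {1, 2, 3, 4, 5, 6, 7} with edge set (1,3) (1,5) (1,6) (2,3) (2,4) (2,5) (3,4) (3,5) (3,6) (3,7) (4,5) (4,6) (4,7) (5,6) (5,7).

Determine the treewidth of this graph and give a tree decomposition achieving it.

Each bag holds 4 vertices, so the decomposition has width 3, which upper-bounds the treewidth. For the lower bound, the 4 vertices {1, 3, 5, 6} are pairwise adjacent, and any tree decomposition puts a clique entirely inside one bag — forcing width ≥ 3. Combining the bounds, tw(G) = 3.

Treewidth 3.
One optimal decomposition is:
Bags: B1 = {2, 3, 4, 5}  B2 = {3, 4, 5, 7}  B3 = {3, 4, 5, 6}  B4 = {1, 3, 5, 6}
Tree: B1–B2, B1–B3, B3–B4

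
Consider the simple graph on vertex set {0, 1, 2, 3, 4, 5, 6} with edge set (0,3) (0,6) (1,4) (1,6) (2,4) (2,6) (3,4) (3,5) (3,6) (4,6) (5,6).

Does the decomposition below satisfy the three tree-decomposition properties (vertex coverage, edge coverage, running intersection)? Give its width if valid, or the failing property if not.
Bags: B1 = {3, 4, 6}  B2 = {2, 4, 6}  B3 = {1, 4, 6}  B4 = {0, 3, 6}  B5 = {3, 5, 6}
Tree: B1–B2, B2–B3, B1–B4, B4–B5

Yes; width 2.

Vertex coverage: the bags together contain {0, 1, 2, 3, 4, 5, 6}, the full vertex set. Edge coverage: each edge of G has both endpoints in at least one bag. Running intersection: for every vertex, the bags containing it form a connected subtree. All three properties hold, so this is a valid tree decomposition of width max|bag| − 1 = 2, and hence tw(G) ≤ 2.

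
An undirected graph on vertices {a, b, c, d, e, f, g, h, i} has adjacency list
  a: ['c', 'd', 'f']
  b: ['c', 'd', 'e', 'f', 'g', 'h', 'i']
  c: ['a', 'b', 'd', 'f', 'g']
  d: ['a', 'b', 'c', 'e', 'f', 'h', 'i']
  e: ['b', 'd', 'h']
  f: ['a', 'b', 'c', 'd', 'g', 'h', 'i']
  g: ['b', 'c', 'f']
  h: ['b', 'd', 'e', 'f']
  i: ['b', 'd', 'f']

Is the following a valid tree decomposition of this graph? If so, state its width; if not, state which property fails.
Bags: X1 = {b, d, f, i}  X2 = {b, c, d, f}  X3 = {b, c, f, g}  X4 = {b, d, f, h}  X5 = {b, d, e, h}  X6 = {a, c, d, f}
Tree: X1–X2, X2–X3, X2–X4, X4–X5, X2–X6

Yes; width 3.

Vertex coverage: the bags together contain {a, b, c, d, e, f, g, h, i}, the full vertex set. Edge coverage: each edge of G has both endpoints in at least one bag. Running intersection: for every vertex, the bags containing it form a connected subtree. All three properties hold, so this is a valid tree decomposition of width max|bag| − 1 = 3, and hence tw(G) ≤ 3.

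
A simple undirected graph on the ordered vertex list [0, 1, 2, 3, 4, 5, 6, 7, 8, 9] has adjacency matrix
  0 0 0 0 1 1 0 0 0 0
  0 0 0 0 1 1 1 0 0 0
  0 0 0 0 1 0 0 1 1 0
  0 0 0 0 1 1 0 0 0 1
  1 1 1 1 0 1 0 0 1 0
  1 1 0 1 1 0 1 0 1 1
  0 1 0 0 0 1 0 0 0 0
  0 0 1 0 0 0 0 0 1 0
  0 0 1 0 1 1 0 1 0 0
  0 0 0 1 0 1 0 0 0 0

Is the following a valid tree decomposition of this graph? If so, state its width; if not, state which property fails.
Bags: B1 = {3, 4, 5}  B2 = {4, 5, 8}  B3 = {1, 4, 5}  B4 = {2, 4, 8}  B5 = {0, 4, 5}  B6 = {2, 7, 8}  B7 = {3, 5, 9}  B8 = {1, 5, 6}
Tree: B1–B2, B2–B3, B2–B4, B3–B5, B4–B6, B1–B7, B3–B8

Yes; width 2.

Vertex coverage: the bags together contain {0, 1, 2, 3, 4, 5, 6, 7, 8, 9}, the full vertex set. Edge coverage: each edge of G has both endpoints in at least one bag. Running intersection: for every vertex, the bags containing it form a connected subtree. All three properties hold, so this is a valid tree decomposition of width max|bag| − 1 = 2, and hence tw(G) ≤ 2.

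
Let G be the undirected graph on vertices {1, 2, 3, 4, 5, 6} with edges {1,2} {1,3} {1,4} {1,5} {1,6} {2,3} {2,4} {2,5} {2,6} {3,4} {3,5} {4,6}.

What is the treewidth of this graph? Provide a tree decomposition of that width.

Treewidth 3.
One such decomposition:
Bags: B1 = {1, 2, 3, 4}  B2 = {1, 2, 3, 5}  B3 = {1, 2, 4, 6}
Tree: B1–B2, B1–B3

Each bag holds 4 vertices, so the decomposition has width 3, which upper-bounds the treewidth. For the lower bound, the 4 vertices {1, 2, 3, 4} are pairwise adjacent, and any tree decomposition puts a clique entirely inside one bag — forcing width ≥ 3. Combining the bounds, tw(G) = 3.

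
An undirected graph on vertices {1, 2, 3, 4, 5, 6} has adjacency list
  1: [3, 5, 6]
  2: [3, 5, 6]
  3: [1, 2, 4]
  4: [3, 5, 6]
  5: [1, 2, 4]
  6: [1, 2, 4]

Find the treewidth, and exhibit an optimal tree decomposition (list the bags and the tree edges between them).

Treewidth 3.
Bags: B1 = {1, 2, 4, 5}  B2 = {1, 2, 3, 4}  B3 = {1, 2, 4, 6}
Tree: B1–B2, B2–B3

Every bag has size at most 4, so the width is 4 − 1 = 3 and tw(G) ≤ 3. For the lower bound: the 4 vertex sets {4,5}, {2,3}, {1}, {6} are disjoint, each induces a connected subgraph, and every pair is joined by at least one edge of G. Contracting each set to a single vertex therefore yields K_{4} as a minor, and since treewidth is minor-monotone, tw(G) ≥ tw(K_{4}) = 3. The upper and lower bounds meet at 3, so that is the treewidth.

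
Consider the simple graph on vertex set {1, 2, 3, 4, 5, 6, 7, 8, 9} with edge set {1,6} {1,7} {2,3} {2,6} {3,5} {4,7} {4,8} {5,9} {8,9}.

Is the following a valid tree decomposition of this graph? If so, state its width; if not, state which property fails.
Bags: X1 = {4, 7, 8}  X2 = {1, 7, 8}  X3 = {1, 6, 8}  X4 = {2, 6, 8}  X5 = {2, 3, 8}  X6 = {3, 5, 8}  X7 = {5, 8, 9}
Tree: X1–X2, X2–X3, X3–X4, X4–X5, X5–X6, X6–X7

Every vertex of G appears in some bag (union = {1, 2, 3, 4, 5, 6, 7, 8, 9}); every edge is covered by a bag; and for each vertex v the set of bags containing v is connected in the bag tree. The decomposition is therefore valid. The largest bag has 3 vertices, so the width is 2.

Yes; width 2.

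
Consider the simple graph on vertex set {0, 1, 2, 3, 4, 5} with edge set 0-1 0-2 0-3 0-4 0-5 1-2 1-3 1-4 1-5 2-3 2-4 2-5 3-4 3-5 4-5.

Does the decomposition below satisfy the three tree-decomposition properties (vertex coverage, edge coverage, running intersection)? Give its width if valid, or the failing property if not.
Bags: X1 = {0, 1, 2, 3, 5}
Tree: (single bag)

No — vertex 4 appears in no bag.

A tree decomposition must satisfy three properties: every vertex lies in some bag; for every edge, both endpoints lie together in some bag; and for every vertex, the bags containing it form a connected subtree. Here vertex 4 appears in no bag, so the decomposition is invalid.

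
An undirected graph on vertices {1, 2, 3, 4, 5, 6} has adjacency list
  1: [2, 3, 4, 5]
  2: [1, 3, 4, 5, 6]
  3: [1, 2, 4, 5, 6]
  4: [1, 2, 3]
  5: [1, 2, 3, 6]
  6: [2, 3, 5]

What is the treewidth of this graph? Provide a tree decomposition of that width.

Every bag has size at most 4, so the width is 4 − 1 = 3 and tw(G) ≤ 3. For the lower bound, the 4 vertices {1, 2, 3, 4} are pairwise adjacent, and any tree decomposition puts a clique entirely inside one bag — forcing width ≥ 3. Therefore the treewidth is 3.

Treewidth 3.
Bags: B1 = {1, 2, 3, 4}  B2 = {1, 2, 3, 5}  B3 = {2, 3, 5, 6}
Tree: B1–B2, B2–B3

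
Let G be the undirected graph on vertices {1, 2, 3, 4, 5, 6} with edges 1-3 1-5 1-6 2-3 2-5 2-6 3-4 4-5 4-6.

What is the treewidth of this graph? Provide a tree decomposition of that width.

Treewidth 3.
One optimal decomposition is:
Bags: B1 = {1, 2, 3, 4}  B2 = {1, 2, 4, 6}  B3 = {1, 2, 4, 5}
Tree: B1–B2, B2–B3

Each bag holds 4 vertices, so the decomposition has width 3, which upper-bounds the treewidth. For the lower bound: the 4 vertex sets {3,4}, {2,6}, {1}, {5} are disjoint, each induces a connected subgraph, and every pair is joined by at least one edge of G. Contracting each set to a single vertex therefore yields K_{4} as a minor, and since treewidth is minor-monotone, tw(G) ≥ tw(K_{4}) = 3. Hence tw(G) = 3 exactly.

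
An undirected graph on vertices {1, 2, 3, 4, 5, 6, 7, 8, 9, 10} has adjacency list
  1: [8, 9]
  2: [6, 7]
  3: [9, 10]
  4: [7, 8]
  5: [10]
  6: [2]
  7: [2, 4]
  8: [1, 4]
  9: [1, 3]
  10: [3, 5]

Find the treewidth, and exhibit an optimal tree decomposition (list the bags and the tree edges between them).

Each bag holds 2 vertices, so the decomposition has width 1, which upper-bounds the treewidth. Since G has at least one edge (e.g. 6–2), it is not an edgeless graph, so tw(G) ≥ 1. Hence tw(G) = 1 exactly.

Treewidth 1.
One such decomposition:
Bags: B1 = {2, 6}  B2 = {2, 7}  B3 = {4, 7}  B4 = {4, 8}  B5 = {1, 8}  B6 = {1, 9}  B7 = {3, 9}  B8 = {3, 10}  B9 = {5, 10}
Tree: B1–B2, B2–B3, B3–B4, B4–B5, B5–B6, B6–B7, B7–B8, B8–B9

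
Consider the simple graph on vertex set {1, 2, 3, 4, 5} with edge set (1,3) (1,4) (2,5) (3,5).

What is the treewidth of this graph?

1

A width-1 tree decomposition is:
Bags: B1 = {1, 3}  B2 = {3, 5}  B3 = {1, 4}  B4 = {2, 5}
Tree: B1–B2, B1–B3, B2–B4
Each bag holds 2 vertices, so the decomposition has width 1, which upper-bounds the treewidth. Since G has at least one edge (e.g. 1–3), it is not an edgeless graph, so tw(G) ≥ 1. Hence tw(G) = 1 exactly.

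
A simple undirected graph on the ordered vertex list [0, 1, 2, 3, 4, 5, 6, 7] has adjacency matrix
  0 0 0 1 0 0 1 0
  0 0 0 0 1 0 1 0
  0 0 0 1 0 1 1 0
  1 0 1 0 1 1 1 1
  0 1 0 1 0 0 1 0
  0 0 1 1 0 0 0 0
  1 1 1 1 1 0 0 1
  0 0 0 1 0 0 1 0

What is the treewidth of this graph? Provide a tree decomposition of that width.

Every bag has size at most 3, so the width is 3 − 1 = 2 and tw(G) ≤ 2. Conversely, {1, 4, 6} is a clique of size 3, and the vertices of any clique must share a bag in every tree decomposition; so some bag has ≥ 3 vertices and tw(G) ≥ 2. Combining the bounds, tw(G) = 2.

Treewidth 2.
One optimal decomposition is:
Bags: B1 = {3, 4, 6}  B2 = {2, 3, 6}  B3 = {3, 6, 7}  B4 = {1, 4, 6}  B5 = {0, 3, 6}  B6 = {2, 3, 5}
Tree: B1–B2, B2–B3, B1–B4, B1–B5, B2–B6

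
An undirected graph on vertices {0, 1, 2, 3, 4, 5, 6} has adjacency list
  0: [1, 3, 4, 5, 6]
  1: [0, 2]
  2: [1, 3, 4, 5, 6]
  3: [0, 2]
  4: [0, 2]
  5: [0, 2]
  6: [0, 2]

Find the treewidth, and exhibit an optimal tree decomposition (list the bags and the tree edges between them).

Treewidth 2.
One optimal decomposition is:
Bags: B1 = {0, 1, 2}  B2 = {0, 2, 5}  B3 = {0, 2, 4}  B4 = {0, 2, 3}  B5 = {0, 2, 6}
Tree: B1–B2, B2–B3, B3–B4, B4–B5

Each bag holds 3 vertices, so the decomposition has width 2, which upper-bounds the treewidth. For the lower bound, G contains the cycle 2–1–0–5–2, so G is not a forest; only forests have treewidth ≤ 1, hence tw(G) ≥ 2. Therefore the treewidth is 2.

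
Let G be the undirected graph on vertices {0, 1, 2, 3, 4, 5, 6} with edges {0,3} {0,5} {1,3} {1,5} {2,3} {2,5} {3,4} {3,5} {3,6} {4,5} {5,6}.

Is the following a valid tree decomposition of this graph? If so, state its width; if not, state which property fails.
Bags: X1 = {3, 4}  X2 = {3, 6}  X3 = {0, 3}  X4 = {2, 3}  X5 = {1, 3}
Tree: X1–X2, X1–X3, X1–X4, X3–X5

No — vertex 5 appears in no bag.

A tree decomposition must satisfy three properties: every vertex lies in some bag; for every edge, both endpoints lie together in some bag; and for every vertex, the bags containing it form a connected subtree. Here vertex 5 appears in no bag, so the decomposition is invalid.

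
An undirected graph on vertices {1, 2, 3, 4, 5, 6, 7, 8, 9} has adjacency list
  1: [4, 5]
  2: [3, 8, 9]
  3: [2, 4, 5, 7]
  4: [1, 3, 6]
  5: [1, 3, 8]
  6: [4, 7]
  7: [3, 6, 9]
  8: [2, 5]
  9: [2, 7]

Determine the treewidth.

A width-3 tree decomposition is:
Bags: B1 = {2, 5, 8, 9}  B2 = {2, 3, 5, 9}  B3 = {3, 5, 7, 9}  B4 = {1, 3, 5, 7}  B5 = {1, 3, 4, 7}  B6 = {1, 4, 6, 7}
Tree: B1–B2, B2–B3, B3–B4, B4–B5, B5–B6
Each bag holds 4 vertices, so the decomposition has width 3, which upper-bounds the treewidth. For the lower bound: the 4 vertex sets {2,8,9}, {5}, {3}, {1,4,6,7} are disjoint, each induces a connected subgraph, and every pair is joined by at least one edge of G. Contracting each set to a single vertex therefore yields K_{4} as a minor, and since treewidth is minor-monotone, tw(G) ≥ tw(K_{4}) = 3. Combining the bounds, tw(G) = 3.

3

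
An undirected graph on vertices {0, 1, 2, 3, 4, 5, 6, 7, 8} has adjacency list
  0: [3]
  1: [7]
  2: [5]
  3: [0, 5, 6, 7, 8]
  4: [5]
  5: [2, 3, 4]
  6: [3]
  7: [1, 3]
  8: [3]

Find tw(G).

A width-1 tree decomposition is:
Bags: B1 = {3, 8}  B2 = {3, 5}  B3 = {2, 5}  B4 = {3, 7}  B5 = {0, 3}  B6 = {4, 5}  B7 = {3, 6}  B8 = {1, 7}
Tree: B1–B2, B2–B3, B1–B4, B1–B5, B2–B6, B4–B7, B4–B8
The largest bag has 2 vertices, giving width 1; this decomposition certifies tw(G) ≤ 1. Since G has at least one edge (e.g. 3–8), it is not an edgeless graph, so tw(G) ≥ 1. Therefore the treewidth is 1.

1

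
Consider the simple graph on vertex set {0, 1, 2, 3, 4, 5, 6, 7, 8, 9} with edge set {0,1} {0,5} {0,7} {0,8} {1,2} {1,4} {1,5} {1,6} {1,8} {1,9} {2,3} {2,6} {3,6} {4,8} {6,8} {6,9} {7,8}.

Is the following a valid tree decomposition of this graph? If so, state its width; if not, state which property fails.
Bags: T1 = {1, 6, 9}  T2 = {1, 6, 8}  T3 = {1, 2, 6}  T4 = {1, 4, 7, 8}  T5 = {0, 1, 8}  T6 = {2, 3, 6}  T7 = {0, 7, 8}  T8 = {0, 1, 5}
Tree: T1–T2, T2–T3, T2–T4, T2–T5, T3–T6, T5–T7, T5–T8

No — bags containing vertex 7 are not connected in the tree.

A tree decomposition must satisfy three properties: every vertex lies in some bag; for every edge, both endpoints lie together in some bag; and for every vertex, the bags containing it form a connected subtree. Here bags containing vertex 7 are not connected in the tree, so the decomposition is invalid.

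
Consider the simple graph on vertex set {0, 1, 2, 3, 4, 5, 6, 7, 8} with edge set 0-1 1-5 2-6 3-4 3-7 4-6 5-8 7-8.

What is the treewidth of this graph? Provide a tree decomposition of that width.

The largest bag has 2 vertices, giving width 1; this decomposition certifies tw(G) ≤ 1. Since G has at least one edge (e.g. 2–6), it is not an edgeless graph, so tw(G) ≥ 1. Hence tw(G) = 1 exactly.

Treewidth 1.
Bags: B1 = {2, 6}  B2 = {4, 6}  B3 = {3, 4}  B4 = {3, 7}  B5 = {7, 8}  B6 = {5, 8}  B7 = {1, 5}  B8 = {0, 1}
Tree: B1–B2, B2–B3, B3–B4, B4–B5, B5–B6, B6–B7, B7–B8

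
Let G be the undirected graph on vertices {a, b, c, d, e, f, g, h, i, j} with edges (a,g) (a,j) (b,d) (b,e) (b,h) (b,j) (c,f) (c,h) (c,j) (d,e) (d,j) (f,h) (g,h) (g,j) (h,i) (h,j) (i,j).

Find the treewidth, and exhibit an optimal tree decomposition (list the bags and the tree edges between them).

The largest bag has 3 vertices, giving width 2; this decomposition certifies tw(G) ≤ 2. On the other hand G contains the 3-clique {b, d, j}. A clique must lie in a single bag of any decomposition, so no decomposition can have width below 2. Therefore the treewidth is 2.

Treewidth 2.
One optimal decomposition is:
Bags: B1 = {c, h, j}  B2 = {b, h, j}  B3 = {h, i, j}  B4 = {g, h, j}  B5 = {a, g, j}  B6 = {c, f, h}  B7 = {b, d, j}  B8 = {b, d, e}
Tree: B1–B2, B2–B3, B3–B4, B4–B5, B1–B6, B2–B7, B7–B8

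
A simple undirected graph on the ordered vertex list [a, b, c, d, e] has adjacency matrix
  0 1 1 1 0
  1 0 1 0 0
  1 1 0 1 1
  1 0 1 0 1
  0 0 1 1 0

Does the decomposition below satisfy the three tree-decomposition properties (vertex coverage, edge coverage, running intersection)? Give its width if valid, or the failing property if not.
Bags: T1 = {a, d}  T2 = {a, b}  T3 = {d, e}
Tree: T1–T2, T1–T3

No — vertex c appears in no bag.

A tree decomposition must satisfy three properties: every vertex lies in some bag; for every edge, both endpoints lie together in some bag; and for every vertex, the bags containing it form a connected subtree. Here vertex c appears in no bag, so the decomposition is invalid.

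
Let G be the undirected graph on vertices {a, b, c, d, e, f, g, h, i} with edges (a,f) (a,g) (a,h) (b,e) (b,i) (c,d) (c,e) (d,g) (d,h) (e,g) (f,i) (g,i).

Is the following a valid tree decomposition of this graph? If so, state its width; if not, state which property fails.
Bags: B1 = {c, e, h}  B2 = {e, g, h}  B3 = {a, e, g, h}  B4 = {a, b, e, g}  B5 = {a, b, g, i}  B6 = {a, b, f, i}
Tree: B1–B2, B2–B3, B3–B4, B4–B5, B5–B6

A tree decomposition must satisfy three properties: every vertex lies in some bag; for every edge, both endpoints lie together in some bag; and for every vertex, the bags containing it form a connected subtree. Here vertex d appears in no bag, so the decomposition is invalid.

No — vertex d appears in no bag.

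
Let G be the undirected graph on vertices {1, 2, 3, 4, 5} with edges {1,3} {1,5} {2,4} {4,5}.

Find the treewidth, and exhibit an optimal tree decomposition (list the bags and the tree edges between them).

The largest bag has 2 vertices, giving width 1; this decomposition certifies tw(G) ≤ 1. Since G has at least one edge (e.g. 3–1), it is not an edgeless graph, so tw(G) ≥ 1. Hence tw(G) = 1 exactly.

Treewidth 1.
One such decomposition:
Bags: B1 = {1, 3}  B2 = {1, 5}  B3 = {4, 5}  B4 = {2, 4}
Tree: B1–B2, B2–B3, B3–B4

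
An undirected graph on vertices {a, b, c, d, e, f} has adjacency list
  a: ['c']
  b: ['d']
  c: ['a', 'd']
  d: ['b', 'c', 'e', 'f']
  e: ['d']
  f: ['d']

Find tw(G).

1

A width-1 tree decomposition is:
Bags: B1 = {d, f}  B2 = {b, d}  B3 = {c, d}  B4 = {d, e}  B5 = {a, c}
Tree: B1–B2, B2–B3, B1–B4, B3–B5
The largest bag has 2 vertices, giving width 1; this decomposition certifies tw(G) ≤ 1. G has an edge, so its treewidth is at least 1. Therefore the treewidth is 1.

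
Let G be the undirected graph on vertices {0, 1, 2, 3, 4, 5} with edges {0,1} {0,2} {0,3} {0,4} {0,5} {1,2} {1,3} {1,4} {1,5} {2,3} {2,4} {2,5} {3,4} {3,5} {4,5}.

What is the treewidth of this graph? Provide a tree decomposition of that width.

A single bag containing all 6 vertices is trivially a valid decomposition of width 5. On the other hand G contains the 6-clique {0, 1, 2, 3, 4, 5}. A clique must lie in a single bag of any decomposition, so no decomposition can have width below 5. Therefore the treewidth is 5.

Treewidth 5.
One optimal decomposition is:
Bags: B1 = {0, 1, 2, 3, 4, 5}
Tree: (single bag)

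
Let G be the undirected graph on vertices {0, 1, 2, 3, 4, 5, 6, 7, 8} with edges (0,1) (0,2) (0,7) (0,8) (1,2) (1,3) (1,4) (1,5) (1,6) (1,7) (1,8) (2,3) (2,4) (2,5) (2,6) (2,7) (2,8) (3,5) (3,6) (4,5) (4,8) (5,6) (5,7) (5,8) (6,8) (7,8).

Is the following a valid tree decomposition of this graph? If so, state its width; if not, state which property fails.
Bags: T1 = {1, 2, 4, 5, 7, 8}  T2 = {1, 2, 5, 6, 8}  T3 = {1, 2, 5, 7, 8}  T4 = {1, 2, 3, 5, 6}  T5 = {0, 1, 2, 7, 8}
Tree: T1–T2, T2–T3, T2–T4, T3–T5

No — bags containing vertex 7 are not connected in the tree.

A tree decomposition must satisfy three properties: every vertex lies in some bag; for every edge, both endpoints lie together in some bag; and for every vertex, the bags containing it form a connected subtree. Here bags containing vertex 7 are not connected in the tree, so the decomposition is invalid.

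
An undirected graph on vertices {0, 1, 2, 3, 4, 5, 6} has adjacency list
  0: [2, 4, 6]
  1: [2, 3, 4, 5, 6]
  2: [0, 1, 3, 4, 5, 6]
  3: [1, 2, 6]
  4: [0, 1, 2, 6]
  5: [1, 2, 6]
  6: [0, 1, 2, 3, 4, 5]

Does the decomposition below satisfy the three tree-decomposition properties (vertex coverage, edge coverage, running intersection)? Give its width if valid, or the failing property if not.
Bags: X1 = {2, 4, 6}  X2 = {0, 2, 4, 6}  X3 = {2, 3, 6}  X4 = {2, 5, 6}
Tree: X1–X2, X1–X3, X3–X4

No — vertex 1 appears in no bag.

A tree decomposition must satisfy three properties: every vertex lies in some bag; for every edge, both endpoints lie together in some bag; and for every vertex, the bags containing it form a connected subtree. Here vertex 1 appears in no bag, so the decomposition is invalid.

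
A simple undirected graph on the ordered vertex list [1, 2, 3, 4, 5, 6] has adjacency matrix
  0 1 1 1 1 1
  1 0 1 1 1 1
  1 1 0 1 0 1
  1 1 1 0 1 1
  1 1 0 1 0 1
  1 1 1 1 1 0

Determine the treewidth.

4

A width-4 tree decomposition is:
Bags: B1 = {1, 2, 3, 4, 6}  B2 = {1, 2, 4, 5, 6}
Tree: B1–B2
The largest bag has 5 vertices, giving width 4; this decomposition certifies tw(G) ≤ 4. Conversely, {1, 2, 3, 4, 6} is a clique of size 5, and the vertices of any clique must share a bag in every tree decomposition; so some bag has ≥ 5 vertices and tw(G) ≥ 4. The upper and lower bounds meet at 4, so that is the treewidth.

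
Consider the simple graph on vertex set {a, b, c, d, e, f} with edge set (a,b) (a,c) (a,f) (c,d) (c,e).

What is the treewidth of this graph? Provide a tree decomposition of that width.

Each bag holds 2 vertices, so the decomposition has width 1, which upper-bounds the treewidth. Since G has at least one edge (e.g. a–c), it is not an edgeless graph, so tw(G) ≥ 1. The upper and lower bounds meet at 1, so that is the treewidth.

Treewidth 1.
One such decomposition:
Bags: B1 = {a, c}  B2 = {a, f}  B3 = {c, d}  B4 = {c, e}  B5 = {a, b}
Tree: B1–B2, B1–B3, B1–B4, B2–B5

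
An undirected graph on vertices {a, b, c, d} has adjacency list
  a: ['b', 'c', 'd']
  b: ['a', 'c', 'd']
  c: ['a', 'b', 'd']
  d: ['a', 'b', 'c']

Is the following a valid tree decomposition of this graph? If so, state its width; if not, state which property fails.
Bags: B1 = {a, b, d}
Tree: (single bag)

No — vertex c appears in no bag.

A tree decomposition must satisfy three properties: every vertex lies in some bag; for every edge, both endpoints lie together in some bag; and for every vertex, the bags containing it form a connected subtree. Here vertex c appears in no bag, so the decomposition is invalid.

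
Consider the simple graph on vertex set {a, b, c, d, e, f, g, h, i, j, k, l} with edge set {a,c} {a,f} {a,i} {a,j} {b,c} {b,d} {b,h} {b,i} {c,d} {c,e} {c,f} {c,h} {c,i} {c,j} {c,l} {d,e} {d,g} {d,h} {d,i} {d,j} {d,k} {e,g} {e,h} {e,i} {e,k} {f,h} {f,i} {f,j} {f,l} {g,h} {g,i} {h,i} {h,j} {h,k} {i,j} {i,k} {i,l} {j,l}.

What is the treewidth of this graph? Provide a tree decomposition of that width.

Treewidth 4.
One such decomposition:
Bags: B1 = {c, d, h, i, j}  B2 = {c, f, h, i, j}  B3 = {c, f, i, j, l}  B4 = {c, d, e, h, i}  B5 = {d, e, h, i, k}  B6 = {b, c, d, h, i}  B7 = {a, c, f, i, j}  B8 = {d, e, g, h, i}
Tree: B1–B2, B2–B3, B1–B4, B4–B5, B4–B6, B2–B7, B5–B8

Every bag has size at most 5, so the width is 5 − 1 = 4 and tw(G) ≤ 4. On the other hand G contains the 5-clique {d, e, g, h, i}. A clique must lie in a single bag of any decomposition, so no decomposition can have width below 4. Therefore the treewidth is 4.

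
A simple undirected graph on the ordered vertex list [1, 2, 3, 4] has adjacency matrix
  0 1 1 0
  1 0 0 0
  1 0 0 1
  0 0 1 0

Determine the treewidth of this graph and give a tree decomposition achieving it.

Treewidth 1.
One such decomposition:
Bags: B1 = {3, 4}  B2 = {1, 3}  B3 = {1, 2}
Tree: B1–B2, B2–B3

Every bag has size at most 2, so the width is 2 − 1 = 1 and tw(G) ≤ 1. Since G has at least one edge (e.g. 4–3), it is not an edgeless graph, so tw(G) ≥ 1. The upper and lower bounds meet at 1, so that is the treewidth.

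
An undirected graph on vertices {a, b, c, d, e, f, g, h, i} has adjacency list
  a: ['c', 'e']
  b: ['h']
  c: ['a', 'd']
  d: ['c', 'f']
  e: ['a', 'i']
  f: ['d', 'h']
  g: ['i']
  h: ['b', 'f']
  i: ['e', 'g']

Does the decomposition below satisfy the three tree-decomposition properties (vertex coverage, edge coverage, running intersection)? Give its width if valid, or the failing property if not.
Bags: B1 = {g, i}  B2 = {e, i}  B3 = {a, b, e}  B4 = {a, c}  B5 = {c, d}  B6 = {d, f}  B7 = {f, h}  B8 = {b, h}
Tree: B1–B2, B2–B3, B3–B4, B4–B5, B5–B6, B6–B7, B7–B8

A tree decomposition must satisfy three properties: every vertex lies in some bag; for every edge, both endpoints lie together in some bag; and for every vertex, the bags containing it form a connected subtree. Here bags containing vertex b are not connected in the tree, so the decomposition is invalid.

No — bags containing vertex b are not connected in the tree.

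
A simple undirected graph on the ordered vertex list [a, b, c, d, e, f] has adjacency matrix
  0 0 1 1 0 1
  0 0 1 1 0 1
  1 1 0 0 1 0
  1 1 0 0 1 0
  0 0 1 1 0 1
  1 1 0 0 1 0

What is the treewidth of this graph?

3

A width-3 tree decomposition is:
Bags: B1 = {a, b, e, f}  B2 = {a, b, c, e}  B3 = {a, b, d, e}
Tree: B1–B2, B2–B3
Each bag holds 4 vertices, so the decomposition has width 3, which upper-bounds the treewidth. For the lower bound: the 4 vertex sets {e,f}, {b,c}, {a}, {d} are disjoint, each induces a connected subgraph, and every pair is joined by at least one edge of G. Contracting each set to a single vertex therefore yields K_{4} as a minor, and since treewidth is minor-monotone, tw(G) ≥ tw(K_{4}) = 3. Combining the bounds, tw(G) = 3.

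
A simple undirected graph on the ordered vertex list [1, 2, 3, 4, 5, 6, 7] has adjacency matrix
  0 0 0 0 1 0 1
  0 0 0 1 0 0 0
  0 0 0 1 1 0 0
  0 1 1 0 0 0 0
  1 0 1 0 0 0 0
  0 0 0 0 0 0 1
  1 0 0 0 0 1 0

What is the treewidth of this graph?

1

A width-1 tree decomposition is:
Bags: B1 = {2, 4}  B2 = {3, 4}  B3 = {3, 5}  B4 = {1, 5}  B5 = {1, 7}  B6 = {6, 7}
Tree: B1–B2, B2–B3, B3–B4, B4–B5, B5–B6
Each bag holds 2 vertices, so the decomposition has width 1, which upper-bounds the treewidth. G has an edge, so its treewidth is at least 1. The upper and lower bounds meet at 1, so that is the treewidth.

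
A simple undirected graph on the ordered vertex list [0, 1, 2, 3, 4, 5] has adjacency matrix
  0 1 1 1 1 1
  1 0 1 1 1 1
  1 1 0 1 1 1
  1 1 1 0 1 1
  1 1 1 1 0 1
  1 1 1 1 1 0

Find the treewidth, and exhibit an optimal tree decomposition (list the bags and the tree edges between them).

Treewidth 5.
One optimal decomposition is:
Bags: B1 = {0, 1, 2, 3, 4, 5}
Tree: (single bag)

With just one bag of size 6, the width is 6 − 1 = 5, so tw(G) ≤ 5. For the lower bound, the 6 vertices {0, 1, 2, 3, 4, 5} are pairwise adjacent, and any tree decomposition puts a clique entirely inside one bag — forcing width ≥ 5. The upper and lower bounds meet at 5, so that is the treewidth.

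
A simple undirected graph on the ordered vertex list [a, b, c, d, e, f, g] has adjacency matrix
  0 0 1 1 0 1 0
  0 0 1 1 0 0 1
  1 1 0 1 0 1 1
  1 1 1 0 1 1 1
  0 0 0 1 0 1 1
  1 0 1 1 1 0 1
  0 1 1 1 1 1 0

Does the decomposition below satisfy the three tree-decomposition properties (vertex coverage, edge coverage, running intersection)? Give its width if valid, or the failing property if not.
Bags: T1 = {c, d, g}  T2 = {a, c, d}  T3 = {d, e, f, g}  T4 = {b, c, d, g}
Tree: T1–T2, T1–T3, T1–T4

No — edge (f,c) lies in no bag.

A tree decomposition must satisfy three properties: every vertex lies in some bag; for every edge, both endpoints lie together in some bag; and for every vertex, the bags containing it form a connected subtree. Here edge (f,c) lies in no bag, so the decomposition is invalid.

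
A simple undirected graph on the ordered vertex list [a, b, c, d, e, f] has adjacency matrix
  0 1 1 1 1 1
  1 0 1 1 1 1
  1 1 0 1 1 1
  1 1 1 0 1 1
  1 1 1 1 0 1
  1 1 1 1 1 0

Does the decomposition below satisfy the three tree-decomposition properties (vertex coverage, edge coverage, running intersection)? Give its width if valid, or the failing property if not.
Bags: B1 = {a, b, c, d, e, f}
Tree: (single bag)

Yes; width 5.

Vertex coverage: the bags together contain {a, b, c, d, e, f}, the full vertex set. Edge coverage: each edge of G has both endpoints in at least one bag. Running intersection: for every vertex, the bags containing it form a connected subtree. All three properties hold, so this is a valid tree decomposition of width max|bag| − 1 = 5, and hence tw(G) ≤ 5.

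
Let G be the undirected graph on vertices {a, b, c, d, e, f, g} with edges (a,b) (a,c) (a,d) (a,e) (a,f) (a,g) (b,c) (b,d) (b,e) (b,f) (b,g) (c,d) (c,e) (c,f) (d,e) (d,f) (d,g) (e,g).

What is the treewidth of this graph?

A width-4 tree decomposition is:
Bags: B1 = {a, b, d, e, g}  B2 = {a, b, c, d, e}  B3 = {a, b, c, d, f}
Tree: B1–B2, B2–B3
Each bag holds 5 vertices, so the decomposition has width 4, which upper-bounds the treewidth. On the other hand G contains the 5-clique {a, b, d, e, g}. A clique must lie in a single bag of any decomposition, so no decomposition can have width below 4. Hence tw(G) = 4 exactly.

4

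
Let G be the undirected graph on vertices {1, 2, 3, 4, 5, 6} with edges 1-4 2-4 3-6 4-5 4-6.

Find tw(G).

1

A width-1 tree decomposition is:
Bags: B1 = {4, 6}  B2 = {3, 6}  B3 = {2, 4}  B4 = {1, 4}  B5 = {4, 5}
Tree: B1–B2, B1–B3, B1–B4, B3–B5
Every bag has size at most 2, so the width is 2 − 1 = 1 and tw(G) ≤ 1. Since G has at least one edge (e.g. 4–6), it is not an edgeless graph, so tw(G) ≥ 1. Hence tw(G) = 1 exactly.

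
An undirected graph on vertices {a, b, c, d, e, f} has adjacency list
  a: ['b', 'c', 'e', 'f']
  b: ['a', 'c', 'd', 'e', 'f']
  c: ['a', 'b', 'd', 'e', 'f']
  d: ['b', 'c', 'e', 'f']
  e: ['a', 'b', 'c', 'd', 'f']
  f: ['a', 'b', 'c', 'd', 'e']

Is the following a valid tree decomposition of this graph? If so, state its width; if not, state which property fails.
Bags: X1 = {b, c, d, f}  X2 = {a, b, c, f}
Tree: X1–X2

A tree decomposition must satisfy three properties: every vertex lies in some bag; for every edge, both endpoints lie together in some bag; and for every vertex, the bags containing it form a connected subtree. Here vertex e appears in no bag, so the decomposition is invalid.

No — vertex e appears in no bag.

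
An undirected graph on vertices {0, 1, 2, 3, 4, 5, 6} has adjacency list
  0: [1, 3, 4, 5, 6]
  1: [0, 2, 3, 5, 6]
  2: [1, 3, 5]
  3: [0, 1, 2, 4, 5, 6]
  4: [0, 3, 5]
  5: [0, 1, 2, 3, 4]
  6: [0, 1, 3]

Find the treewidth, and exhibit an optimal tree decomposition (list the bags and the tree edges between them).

Treewidth 3.
One such decomposition:
Bags: B1 = {0, 1, 3, 5}  B2 = {0, 1, 3, 6}  B3 = {0, 3, 4, 5}  B4 = {1, 2, 3, 5}
Tree: B1–B2, B1–B3, B1–B4

Each bag holds 4 vertices, so the decomposition has width 3, which upper-bounds the treewidth. For the lower bound, the 4 vertices {0, 1, 3, 5} are pairwise adjacent, and any tree decomposition puts a clique entirely inside one bag — forcing width ≥ 3. The upper and lower bounds meet at 3, so that is the treewidth.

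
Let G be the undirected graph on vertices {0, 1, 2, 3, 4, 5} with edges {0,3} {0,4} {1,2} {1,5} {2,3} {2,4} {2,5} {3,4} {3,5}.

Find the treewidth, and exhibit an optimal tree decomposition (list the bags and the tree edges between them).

Treewidth 2.
One such decomposition:
Bags: B1 = {1, 2, 5}  B2 = {2, 3, 5}  B3 = {2, 3, 4}  B4 = {0, 3, 4}
Tree: B1–B2, B2–B3, B3–B4

The largest bag has 3 vertices, giving width 2; this decomposition certifies tw(G) ≤ 2. On the other hand G contains the 3-clique {0, 3, 4}. A clique must lie in a single bag of any decomposition, so no decomposition can have width below 2. Hence tw(G) = 2 exactly.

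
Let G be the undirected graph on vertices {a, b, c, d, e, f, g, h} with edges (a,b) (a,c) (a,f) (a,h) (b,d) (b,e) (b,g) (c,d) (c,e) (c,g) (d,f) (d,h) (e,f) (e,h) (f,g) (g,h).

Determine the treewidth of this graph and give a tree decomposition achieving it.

Treewidth 4.
One such decomposition:
Bags: B1 = {b, c, e, f, h}  B2 = {b, c, d, f, h}  B3 = {a, b, c, f, h}  B4 = {b, c, f, g, h}
Tree: B1–B2, B2–B3, B3–B4

Each bag holds 5 vertices, so the decomposition has width 4, which upper-bounds the treewidth. For the lower bound: the 5 vertex sets {c,e}, {d,h}, {a,f}, {b}, {g} are disjoint, each induces a connected subgraph, and every pair is joined by at least one edge of G. Contracting each set to a single vertex therefore yields K_{5} as a minor, and since treewidth is minor-monotone, tw(G) ≥ tw(K_{5}) = 4. The upper and lower bounds meet at 4, so that is the treewidth.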